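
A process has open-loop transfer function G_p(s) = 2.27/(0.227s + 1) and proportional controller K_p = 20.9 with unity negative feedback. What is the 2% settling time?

Closed loop: T(s) = K_p·G_p/(1+K_p·G_p) = 47.44/(0.227s + 1 + 47.44), with pole at s = −(1 + 47.44)/0.227 = −213.4.
τ = 1/213.4 = 0.004686 s, so 2% settling time ≈ 4τ = 0.0187 s.

T_s ≈ 0.0187 s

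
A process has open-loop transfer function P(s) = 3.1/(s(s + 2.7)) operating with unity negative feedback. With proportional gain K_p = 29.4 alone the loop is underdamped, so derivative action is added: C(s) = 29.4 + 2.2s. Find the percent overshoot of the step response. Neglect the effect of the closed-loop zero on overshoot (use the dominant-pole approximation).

16.4%

Forward path: (29.4 + 2.2s)·3.1/(s(s+2.7)). The closed-loop characteristic equation is s² + (2.7 + 3.1·2.2)s + 3.1·29.4 = 0.
That is s² + 9.52s + 91.14 = 0, so ω_n = 9.547 rad/s and ζ = 9.52/(2·9.547) = 0.4986.
%OS = 100·exp(−πζ/√(1−ζ²)) = 16.4%.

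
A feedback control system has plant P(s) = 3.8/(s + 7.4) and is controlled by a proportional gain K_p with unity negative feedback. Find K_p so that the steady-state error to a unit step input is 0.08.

K_p = 22.4

Steady-state error for a unit step on this type-0 loop is 1/(1 + K_p·P(0)).
P(0) = 0.5135. Require 1/(1 + K_p·0.5135) = 0.08, so 1 + 0.5135·K_p = 12.5.
K_p = (12.5 − 1)/0.5135 = 22.4.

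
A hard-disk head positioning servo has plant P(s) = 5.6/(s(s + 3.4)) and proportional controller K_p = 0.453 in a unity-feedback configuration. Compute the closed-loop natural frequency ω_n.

With unity feedback the closed-loop characteristic equation is s² + 3.4s + 0.453·5.6 = s² + 3.4s + 2.537 = 0.
Matching s² + 2ζω_n s + ω_n²: ω_n = √2.537 = 1.593 rad/s and 2ζω_n = 3.4, so ζ = 3.4/(2·1.593) = 1.07.

ω_n = 1.59 rad/s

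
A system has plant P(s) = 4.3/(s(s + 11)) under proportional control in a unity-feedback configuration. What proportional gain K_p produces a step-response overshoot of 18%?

From %OS = 100·exp(−πζ/√(1−ζ²)) = 18%, ζ = −ln(0.18)/√(π²+ln²(0.18)) = 0.4791.
Characteristic equation s² + 11s + 4.3K_p = 0 gives ζ = 11/(2√(4.3K_p)).
Setting ζ = 0.4791: √(4.3K_p) = 11/(2·0.4791) = 11.48, so K_p = 131.8/4.3 = 30.6.

K_p = 30.6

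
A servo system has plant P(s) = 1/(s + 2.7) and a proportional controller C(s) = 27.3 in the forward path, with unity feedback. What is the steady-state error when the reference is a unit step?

0.09

The loop is type 0. Static position error constant K_pos = C(0)·P(0) = 27.3·0.3704 = 10.11.
Steady-state error to a unit step: e_ss = 1/(1+K_pos) = 1/11.11 = 0.09.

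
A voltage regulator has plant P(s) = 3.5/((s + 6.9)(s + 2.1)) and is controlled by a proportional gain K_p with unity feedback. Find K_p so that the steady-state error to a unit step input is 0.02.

K_p = 203

For a type-0 loop with proportional control, e_ss = 1/(1 + K_p·P(0)).
P(0) = 0.2415. Require 1/(1 + K_p·0.2415) = 0.02, so 1 + 0.2415·K_p = 50.
K_p = (50 − 1)/0.2415 = 203.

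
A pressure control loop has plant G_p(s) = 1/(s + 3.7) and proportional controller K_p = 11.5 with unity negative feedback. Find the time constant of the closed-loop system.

τ = 0.0658 s

Closed-loop transfer function: T(s) = K_p·G_p(s)/(1 + K_p·G_p(s)) = 11.5/(s + 3.7 + 11.5) = 11.5/(s + 15.2).
Time constant τ = 1/15.2 = 0.0658 s.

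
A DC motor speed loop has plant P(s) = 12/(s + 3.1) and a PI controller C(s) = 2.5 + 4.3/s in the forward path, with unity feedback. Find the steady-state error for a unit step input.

The open loop C(s)P(s) has a pole at the origin (type 1), so the static position error constant is infinite and e_ss = 1/(1+∞) = 0.

0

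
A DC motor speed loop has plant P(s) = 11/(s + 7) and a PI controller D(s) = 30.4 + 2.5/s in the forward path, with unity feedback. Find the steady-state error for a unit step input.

The open loop D(s)P(s) has a pole at the origin (type 1), so the static position error constant is infinite and e_ss = 1/(1+∞) = 0.

0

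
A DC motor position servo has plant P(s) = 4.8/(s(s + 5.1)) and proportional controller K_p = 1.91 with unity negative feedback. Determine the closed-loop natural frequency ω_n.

With unity feedback the closed-loop characteristic equation is s² + 5.1s + 1.91·4.8 = s² + 5.1s + 9.168 = 0.
Matching s² + 2ζω_n s + ω_n²: ω_n = √9.168 = 3.028 rad/s and 2ζω_n = 5.1, so ζ = 5.1/(2·3.028) = 0.842.

ω_n = 3.03 rad/s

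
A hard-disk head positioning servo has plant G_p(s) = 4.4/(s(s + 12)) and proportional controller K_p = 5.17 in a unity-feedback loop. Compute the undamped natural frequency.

With unity feedback the closed-loop characteristic equation is s² + 12s + 5.17·4.4 = s² + 12s + 22.75 = 0.
So ω_n² = 22.75 ⇒ ω_n = 4.769 rad/s, and ζ = 12/(2ω_n) = 1.26.

ω_n = 4.77 rad/s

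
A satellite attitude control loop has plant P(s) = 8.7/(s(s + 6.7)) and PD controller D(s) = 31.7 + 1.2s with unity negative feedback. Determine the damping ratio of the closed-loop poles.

Forward path: (31.7 + 1.2s)·8.7/(s(s+6.7)). The closed-loop characteristic equation is s² + (6.7 + 8.7·1.2)s + 8.7·31.7 = 0.
That is s² + 17.14s + 275.8 = 0, so ω_n = 16.61 rad/s and ζ = 17.14/(2·16.61) = 0.516.

ζ = 0.516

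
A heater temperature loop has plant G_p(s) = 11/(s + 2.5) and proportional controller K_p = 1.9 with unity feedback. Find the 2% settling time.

Closed-loop transfer function: T(s) = K_p·G_p(s)/(1 + K_p·G_p(s)) = 20.9/(s + 2.5 + 20.9) = 20.9/(s + 23.4).
Time constant τ = 1/23.4 = 0.04274 s, so the 2% settling time is about 4τ = 0.171 s.

T_s ≈ 0.171 s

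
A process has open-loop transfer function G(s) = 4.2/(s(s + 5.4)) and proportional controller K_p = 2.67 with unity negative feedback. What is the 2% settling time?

T_s ≈ 1.48 s

Closed-loop characteristic equation: s² + 5.4s + 11.21 = 0, so ω_n = 3.349 rad/s and ζ = 5.4/(2·3.349) = 0.8063.
2% settling time T_s ≈ 4/(ζω_n) = 4/2.7 = 1.48 s.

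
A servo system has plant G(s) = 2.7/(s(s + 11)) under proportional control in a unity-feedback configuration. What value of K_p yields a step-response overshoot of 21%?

From %OS = 100·exp(−πζ/√(1−ζ²)) = 21%, ζ = −ln(0.21)/√(π²+ln²(0.21)) = 0.4449.
Characteristic equation s² + 11s + 2.7K_p = 0 gives ζ = 11/(2√(2.7K_p)).
Setting ζ = 0.4449: √(2.7K_p) = 11/(2·0.4449) = 12.36, so K_p = 152.8/2.7 = 56.6.

K_p = 56.6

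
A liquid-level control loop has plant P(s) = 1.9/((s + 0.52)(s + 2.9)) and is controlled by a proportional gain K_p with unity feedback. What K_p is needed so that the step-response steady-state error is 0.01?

K_p = 78.6

For a type-0 loop with proportional control, e_ss = 1/(1 + K_p·P(0)).
P(0) = 1.26. Require 1/(1 + K_p·1.26) = 0.01, so 1 + 1.26·K_p = 100.
K_p = (100 − 1)/1.26 = 78.6.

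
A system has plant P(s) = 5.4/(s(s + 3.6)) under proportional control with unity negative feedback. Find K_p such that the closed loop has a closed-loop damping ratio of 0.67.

K_p = 1.34

Closed-loop characteristic equation: s² + 3.6s + K_p·5.4 = 0.
So ω_n = √(5.4K_p) and 2ζω_n = 3.6, giving ζ = 3.6/(2√(5.4K_p)).
Setting ζ = 0.67: √(5.4K_p) = 3.6/(2·0.67) = 2.687, so K_p = 7.218/5.4 = 1.34.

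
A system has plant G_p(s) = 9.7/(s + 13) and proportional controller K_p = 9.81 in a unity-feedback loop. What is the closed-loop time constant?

Closed-loop transfer function: T(s) = K_p·G_p(s)/(1 + K_p·G_p(s)) = 95.16/(s + 13 + 95.16) = 95.16/(s + 108.2).
Time constant τ = 1/108.2 = 0.00925 s.

τ = 0.00925 s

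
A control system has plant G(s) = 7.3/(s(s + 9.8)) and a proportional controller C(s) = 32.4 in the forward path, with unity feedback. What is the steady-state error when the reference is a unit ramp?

The loop has one pole at the origin (type 1). Velocity error constant K_v = lim_{s→0} s·C(s)G(s) = 32.4·7.3/9.8 = 24.13.
Steady-state error to a unit ramp: e_ss = 1/K_v = 0.0414.

0.0414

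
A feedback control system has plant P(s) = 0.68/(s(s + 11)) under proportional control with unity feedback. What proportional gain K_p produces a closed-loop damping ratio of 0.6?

Closed-loop characteristic equation: s² + 11s + K_p·0.68 = 0.
So ω_n = √(0.68K_p) and 2ζω_n = 11, giving ζ = 11/(2√(0.68K_p)).
Setting ζ = 0.6: √(0.68K_p) = 11/(2·0.6) = 9.167, so K_p = 84.03/0.68 = 124.

K_p = 124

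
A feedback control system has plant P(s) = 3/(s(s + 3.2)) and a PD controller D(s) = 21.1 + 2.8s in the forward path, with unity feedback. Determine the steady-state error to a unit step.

0

The open loop D(s)P(s) has a pole at the origin (type 1), so the static position error constant is infinite and e_ss = 1/(1+∞) = 0.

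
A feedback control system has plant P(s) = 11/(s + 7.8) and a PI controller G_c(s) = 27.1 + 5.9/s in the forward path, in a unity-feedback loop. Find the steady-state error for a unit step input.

The open loop G_c(s)P(s) has a pole at the origin (type 1), so the static position error constant is infinite and e_ss = 1/(1+∞) = 0.

0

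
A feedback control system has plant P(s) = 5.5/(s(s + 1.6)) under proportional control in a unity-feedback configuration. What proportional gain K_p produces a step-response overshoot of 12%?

K_p = 0.372

From %OS = 100·exp(−πζ/√(1−ζ²)) = 12%, ζ = −ln(0.12)/√(π²+ln²(0.12)) = 0.5594.
Characteristic equation s² + 1.6s + 5.5K_p = 0 gives ζ = 1.6/(2√(5.5K_p)).
Setting ζ = 0.5594: √(5.5K_p) = 1.6/(2·0.5594) = 1.43, so K_p = 2.045/5.5 = 0.372.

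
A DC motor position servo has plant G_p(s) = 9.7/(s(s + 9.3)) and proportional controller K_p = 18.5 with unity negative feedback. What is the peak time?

T_p = 0.25 s

The closed-loop denominator s² + 9.3s + 179.4 gives ω_n = √179.4 = 13.4 and ζ = 9.3/(2ω_n) = 0.3471.
Damped frequency ω_d = ω_n√(1−ζ²) = 12.56 rad/s, so peak time T_p = π/ω_d = 0.25 s.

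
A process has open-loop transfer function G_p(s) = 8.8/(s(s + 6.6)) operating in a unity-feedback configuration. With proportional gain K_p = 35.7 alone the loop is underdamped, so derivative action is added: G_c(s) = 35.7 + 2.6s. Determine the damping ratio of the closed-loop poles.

Forward path: (35.7 + 2.6s)·8.8/(s(s+6.6)). The closed-loop characteristic equation is s² + (6.6 + 8.8·2.6)s + 8.8·35.7 = 0.
That is s² + 29.48s + 314.2 = 0, so ω_n = 17.72 rad/s and ζ = 29.48/(2·17.72) = 0.8316.

ζ = 0.832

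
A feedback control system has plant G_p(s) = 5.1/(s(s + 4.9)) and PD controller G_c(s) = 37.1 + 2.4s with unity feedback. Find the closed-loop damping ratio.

ζ = 0.623

Forward path: (37.1 + 2.4s)·5.1/(s(s+4.9)). The closed-loop characteristic equation is s² + (4.9 + 5.1·2.4)s + 5.1·37.1 = 0.
That is s² + 17.14s + 189.2 = 0, so ω_n = 13.76 rad/s and ζ = 17.14/(2·13.76) = 0.623.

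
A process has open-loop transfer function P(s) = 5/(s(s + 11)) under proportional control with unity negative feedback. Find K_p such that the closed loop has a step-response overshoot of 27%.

K_p = 40.9

From %OS = 100·exp(−πζ/√(1−ζ²)) = 27%, ζ = −ln(0.27)/√(π²+ln²(0.27)) = 0.3847.
Characteristic equation s² + 11s + 5K_p = 0 gives ζ = 11/(2√(5K_p)).
Setting ζ = 0.3847: √(5K_p) = 11/(2·0.3847) = 14.3, so K_p = 204.4/5 = 40.9.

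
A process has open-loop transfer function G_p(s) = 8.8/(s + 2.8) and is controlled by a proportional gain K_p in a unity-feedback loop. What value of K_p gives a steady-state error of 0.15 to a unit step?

K_p = 1.8

The loop is type 0, so e_ss(step) = 1/(1 + K_pos) with K_pos = K_p·G_p(0).
G_p(0) = 3.143. Require 1/(1 + K_p·3.143) = 0.15, so 1 + 3.143·K_p = 6.667.
K_p = (6.667 − 1)/3.143 = 1.8.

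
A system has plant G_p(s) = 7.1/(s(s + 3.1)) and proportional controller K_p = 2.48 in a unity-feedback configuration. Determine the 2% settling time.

From 1 + K_pG_p(s) = 0: s² + 3.1s + 17.61 = 0 ⇒ ω_n = 4.196, ζ = 0.3694.
2% settling time T_s ≈ 4/(ζω_n) = 4/1.55 = 2.58 s.

T_s ≈ 2.58 s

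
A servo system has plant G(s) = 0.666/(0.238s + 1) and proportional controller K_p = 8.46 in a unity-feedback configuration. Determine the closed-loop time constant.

Closed loop: T(s) = K_p·G/(1+K_p·G) = 5.634/(0.238s + 1 + 5.634), with pole at s = −(1 + 5.634)/0.238 = −27.88.
Closed-loop time constant τ = 1/27.88 = 0.0359 s.

τ = 0.0359 s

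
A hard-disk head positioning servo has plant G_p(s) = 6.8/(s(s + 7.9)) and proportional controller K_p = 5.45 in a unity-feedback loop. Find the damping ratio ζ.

ζ = 0.649

With unity feedback the closed-loop characteristic equation is s² + 7.9s + 5.45·6.8 = s² + 7.9s + 37.06 = 0.
Matching s² + 2ζω_n s + ω_n²: ω_n = √37.06 = 6.088 rad/s and 2ζω_n = 7.9, so ζ = 7.9/(2·6.088) = 0.649.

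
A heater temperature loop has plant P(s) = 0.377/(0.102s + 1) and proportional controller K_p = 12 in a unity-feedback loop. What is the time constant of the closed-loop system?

τ = 0.0185 s

Closed loop: T(s) = K_p·P/(1+K_p·P) = 4.524/(0.102s + 1 + 4.524), with pole at s = −(1 + 4.524)/0.102 = −54.16.
Closed-loop time constant τ = 1/54.16 = 0.0185 s.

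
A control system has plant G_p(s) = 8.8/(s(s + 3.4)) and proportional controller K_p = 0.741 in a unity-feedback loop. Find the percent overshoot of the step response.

From 1 + K_pG_p(s) = 0: s² + 3.4s + 6.521 = 0 ⇒ ω_n = 2.554, ζ = 0.6657.
%OS = 100·exp(−πζ/√(1−ζ²)) = 100·exp(−π·0.6657/√0.5568) = 6.06%.

6.06%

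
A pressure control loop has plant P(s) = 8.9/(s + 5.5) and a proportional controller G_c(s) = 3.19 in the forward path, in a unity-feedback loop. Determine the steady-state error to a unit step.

The loop is type 0. Static position error constant K_pos = G_c(0)·P(0) = 3.19·1.618 = 5.162.
Steady-state error to a unit step: e_ss = 1/(1+K_pos) = 1/6.162 = 0.162.

0.162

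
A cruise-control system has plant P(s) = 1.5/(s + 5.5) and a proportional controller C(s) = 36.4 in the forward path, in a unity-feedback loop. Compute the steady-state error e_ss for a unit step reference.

The loop is type 0. Static position error constant K_pos = C(0)·P(0) = 36.4·0.2727 = 9.927.
Steady-state error to a unit step: e_ss = 1/(1+K_pos) = 1/10.93 = 0.0915.

0.0915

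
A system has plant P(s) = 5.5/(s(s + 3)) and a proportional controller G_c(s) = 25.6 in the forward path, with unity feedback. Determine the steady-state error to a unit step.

The open loop G_c(s)P(s) has a pole at the origin (type 1), so the static position error constant is infinite and e_ss = 1/(1+∞) = 0.

0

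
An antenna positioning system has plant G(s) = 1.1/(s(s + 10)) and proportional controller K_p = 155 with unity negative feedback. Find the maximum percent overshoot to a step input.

27.2%

The closed-loop denominator s² + 10s + 170.5 gives ω_n = √170.5 = 13.06 and ζ = 10/(2ω_n) = 0.3829.
%OS = 100·exp(−πζ/√(1−ζ²)) = 100·exp(−π·0.3829/√0.8534) = 27.2%.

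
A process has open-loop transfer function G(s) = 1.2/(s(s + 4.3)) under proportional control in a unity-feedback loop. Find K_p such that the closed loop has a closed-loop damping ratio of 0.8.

K_p = 6.02

Closed-loop characteristic equation: s² + 4.3s + K_p·1.2 = 0.
So ω_n = √(1.2K_p) and 2ζω_n = 4.3, giving ζ = 4.3/(2√(1.2K_p)).
Setting ζ = 0.8: √(1.2K_p) = 4.3/(2·0.8) = 2.687, so K_p = 7.223/1.2 = 6.02.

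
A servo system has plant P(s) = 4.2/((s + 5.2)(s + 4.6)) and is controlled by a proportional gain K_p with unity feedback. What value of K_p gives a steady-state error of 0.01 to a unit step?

K_p = 564

The loop is type 0, so e_ss(step) = 1/(1 + K_pos) with K_pos = K_p·P(0).
P(0) = 0.1756. Require 1/(1 + K_p·0.1756) = 0.01, so 1 + 0.1756·K_p = 100.
K_p = (100 − 1)/0.1756 = 564.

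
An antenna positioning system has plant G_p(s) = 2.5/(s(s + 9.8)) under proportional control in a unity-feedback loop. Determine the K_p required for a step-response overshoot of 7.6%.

K_p = 23.9

From %OS = 100·exp(−πζ/√(1−ζ²)) = 7.6%, ζ = −ln(0.076)/√(π²+ln²(0.076)) = 0.6342.
Characteristic equation s² + 9.8s + 2.5K_p = 0 gives ζ = 9.8/(2√(2.5K_p)).
Setting ζ = 0.6342: √(2.5K_p) = 9.8/(2·0.6342) = 7.726, so K_p = 59.69/2.5 = 23.9.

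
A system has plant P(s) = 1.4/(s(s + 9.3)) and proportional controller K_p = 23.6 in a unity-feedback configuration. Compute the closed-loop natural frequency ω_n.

ω_n = 5.75 rad/s

1 + K_p·P(s) = 0 gives s² + 9.3s + 33.04 = 0.
So ω_n² = 33.04 ⇒ ω_n = 5.748 rad/s, and ζ = 9.3/(2ω_n) = 0.809.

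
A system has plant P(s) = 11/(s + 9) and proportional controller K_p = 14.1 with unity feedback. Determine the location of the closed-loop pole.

s = -164.1

Closed-loop transfer function: T(s) = K_p·P(s)/(1 + K_p·P(s)) = 155.1/(s + 9 + 155.1) = 155.1/(s + 164.1).
The closed-loop pole is at s = −164.1.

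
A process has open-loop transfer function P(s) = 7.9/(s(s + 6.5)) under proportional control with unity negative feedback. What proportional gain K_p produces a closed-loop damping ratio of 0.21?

Closed-loop characteristic equation: s² + 6.5s + K_p·7.9 = 0.
So ω_n = √(7.9K_p) and 2ζω_n = 6.5, giving ζ = 6.5/(2√(7.9K_p)).
Setting ζ = 0.21: √(7.9K_p) = 6.5/(2·0.21) = 15.48, so K_p = 239.5/7.9 = 30.3.

K_p = 30.3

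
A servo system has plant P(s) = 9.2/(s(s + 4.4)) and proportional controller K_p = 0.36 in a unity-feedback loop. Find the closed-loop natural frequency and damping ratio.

1 + K_p·P(s) = 0 gives s² + 4.4s + 3.312 = 0.
So ω_n² = 3.312 ⇒ ω_n = 1.82 rad/s, and ζ = 4.4/(2ω_n) = 1.21.

ω_n = 1.82 rad/s, ζ = 1.21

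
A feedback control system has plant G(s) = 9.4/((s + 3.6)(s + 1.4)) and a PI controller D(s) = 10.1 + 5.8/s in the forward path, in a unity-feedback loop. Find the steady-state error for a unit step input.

The open loop D(s)G(s) has a pole at the origin (type 1), so the static position error constant is infinite and e_ss = 1/(1+∞) = 0.

0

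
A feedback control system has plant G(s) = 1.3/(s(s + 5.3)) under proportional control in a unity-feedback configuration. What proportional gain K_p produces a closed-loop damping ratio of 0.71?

Closed-loop characteristic equation: s² + 5.3s + K_p·1.3 = 0.
So ω_n = √(1.3K_p) and 2ζω_n = 5.3, giving ζ = 5.3/(2√(1.3K_p)).
Setting ζ = 0.71: √(1.3K_p) = 5.3/(2·0.71) = 3.732, so K_p = 13.93/1.3 = 10.7.

K_p = 10.7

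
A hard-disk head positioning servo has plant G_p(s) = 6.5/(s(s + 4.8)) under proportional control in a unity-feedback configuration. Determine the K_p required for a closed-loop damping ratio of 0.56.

K_p = 2.83

Closed-loop characteristic equation: s² + 4.8s + K_p·6.5 = 0.
So ω_n = √(6.5K_p) and 2ζω_n = 4.8, giving ζ = 4.8/(2√(6.5K_p)).
Setting ζ = 0.56: √(6.5K_p) = 4.8/(2·0.56) = 4.286, so K_p = 18.37/6.5 = 2.83.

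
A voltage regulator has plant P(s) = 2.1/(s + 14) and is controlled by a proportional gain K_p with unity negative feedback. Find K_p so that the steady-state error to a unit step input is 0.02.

K_p = 327

Steady-state error for a unit step on this type-0 loop is 1/(1 + K_p·P(0)).
P(0) = 0.15. Require 1/(1 + K_p·0.15) = 0.02, so 1 + 0.15·K_p = 50.
K_p = (50 − 1)/0.15 = 327.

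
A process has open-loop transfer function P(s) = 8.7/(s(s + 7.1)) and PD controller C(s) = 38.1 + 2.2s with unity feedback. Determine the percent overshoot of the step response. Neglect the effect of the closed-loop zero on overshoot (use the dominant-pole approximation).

3.82%

Forward path: (38.1 + 2.2s)·8.7/(s(s+7.1)). The closed-loop characteristic equation is s² + (7.1 + 8.7·2.2)s + 8.7·38.1 = 0.
That is s² + 26.24s + 331.5 = 0, so ω_n = 18.21 rad/s and ζ = 26.24/(2·18.21) = 0.7206.
%OS = 100·exp(−πζ/√(1−ζ²)) = 3.82%.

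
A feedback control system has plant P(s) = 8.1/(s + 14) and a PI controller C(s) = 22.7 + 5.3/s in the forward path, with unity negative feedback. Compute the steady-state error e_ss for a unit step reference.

0

The open loop C(s)P(s) has a pole at the origin (type 1), so the static position error constant is infinite and e_ss = 1/(1+∞) = 0.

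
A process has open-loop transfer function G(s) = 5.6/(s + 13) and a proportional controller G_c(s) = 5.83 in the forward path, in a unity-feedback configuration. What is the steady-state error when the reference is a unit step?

0.285

The loop is type 0. Static position error constant K_pos = G_c(0)·G(0) = 5.83·0.4308 = 2.511.
Steady-state error to a unit step: e_ss = 1/(1+K_pos) = 1/3.511 = 0.285.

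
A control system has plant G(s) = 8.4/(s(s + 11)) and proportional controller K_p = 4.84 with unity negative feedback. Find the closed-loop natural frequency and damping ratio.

With unity feedback the closed-loop characteristic equation is s² + 11s + 4.84·8.4 = s² + 11s + 40.66 = 0.
Matching s² + 2ζω_n s + ω_n²: ω_n = √40.66 = 6.376 rad/s and 2ζω_n = 11, so ζ = 11/(2·6.376) = 0.863.

ω_n = 6.38 rad/s, ζ = 0.863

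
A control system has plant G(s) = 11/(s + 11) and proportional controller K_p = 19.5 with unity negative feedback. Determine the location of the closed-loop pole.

Closed-loop transfer function: T(s) = K_p·G(s)/(1 + K_p·G(s)) = 214.5/(s + 11 + 214.5) = 214.5/(s + 225.5).
The closed-loop pole is at s = −225.5.

s = -225.5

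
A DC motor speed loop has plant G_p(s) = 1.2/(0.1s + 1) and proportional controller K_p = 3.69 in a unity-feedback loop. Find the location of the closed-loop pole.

s = -54.28

Closed loop: T(s) = K_p·G_p/(1+K_p·G_p) = 4.428/(0.1s + 1 + 4.428), with pole at s = −(1 + 4.428)/0.1 = −54.28.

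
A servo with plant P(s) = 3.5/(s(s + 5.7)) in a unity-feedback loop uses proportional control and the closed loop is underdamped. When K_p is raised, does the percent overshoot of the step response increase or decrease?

ζ = 5.7/(2√(3.5K_p)) decreases as K_p grows; lower damping means more overshoot.

increase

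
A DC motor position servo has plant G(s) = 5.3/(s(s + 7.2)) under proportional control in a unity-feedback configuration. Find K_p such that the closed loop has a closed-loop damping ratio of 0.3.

Closed-loop characteristic equation: s² + 7.2s + K_p·5.3 = 0.
So ω_n = √(5.3K_p) and 2ζω_n = 7.2, giving ζ = 7.2/(2√(5.3K_p)).
Setting ζ = 0.3: √(5.3K_p) = 7.2/(2·0.3) = 12, so K_p = 144/5.3 = 27.2.

K_p = 27.2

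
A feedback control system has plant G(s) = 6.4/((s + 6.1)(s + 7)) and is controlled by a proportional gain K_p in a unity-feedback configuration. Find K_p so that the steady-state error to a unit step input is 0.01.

The loop is type 0, so e_ss(step) = 1/(1 + K_pos) with K_pos = K_p·G(0).
G(0) = 0.1499. Require 1/(1 + K_p·0.1499) = 0.01, so 1 + 0.1499·K_p = 100.
K_p = (100 − 1)/0.1499 = 661.

K_p = 661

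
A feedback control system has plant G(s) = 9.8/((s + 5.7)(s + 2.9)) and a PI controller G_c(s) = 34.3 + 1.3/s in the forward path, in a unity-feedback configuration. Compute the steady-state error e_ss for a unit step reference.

0

The open loop G_c(s)G(s) has a pole at the origin (type 1), so the static position error constant is infinite and e_ss = 1/(1+∞) = 0.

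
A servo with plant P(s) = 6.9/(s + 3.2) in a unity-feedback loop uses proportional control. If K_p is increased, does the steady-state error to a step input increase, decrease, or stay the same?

decrease

The position error constant K_pos = K_p·P(0) grows with K_p, and e_ss = 1/(1+K_pos) falls.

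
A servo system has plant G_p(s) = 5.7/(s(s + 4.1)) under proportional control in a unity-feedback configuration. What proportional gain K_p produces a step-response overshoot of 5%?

From %OS = 100·exp(−πζ/√(1−ζ²)) = 5%, ζ = −ln(0.05)/√(π²+ln²(0.05)) = 0.6901.
Characteristic equation s² + 4.1s + 5.7K_p = 0 gives ζ = 4.1/(2√(5.7K_p)).
Setting ζ = 0.6901: √(5.7K_p) = 4.1/(2·0.6901) = 2.971, so K_p = 8.824/5.7 = 1.55.

K_p = 1.55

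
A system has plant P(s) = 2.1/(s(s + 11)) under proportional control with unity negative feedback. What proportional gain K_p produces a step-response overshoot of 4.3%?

From %OS = 100·exp(−πζ/√(1−ζ²)) = 4.3%, ζ = −ln(0.043)/√(π²+ln²(0.043)) = 0.7077.
Characteristic equation s² + 11s + 2.1K_p = 0 gives ζ = 11/(2√(2.1K_p)).
Setting ζ = 0.7077: √(2.1K_p) = 11/(2·0.7077) = 7.772, so K_p = 60.4/2.1 = 28.8.

K_p = 28.8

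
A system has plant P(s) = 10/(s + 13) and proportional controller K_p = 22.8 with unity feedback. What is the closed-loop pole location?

Closed-loop transfer function: T(s) = K_p·P(s)/(1 + K_p·P(s)) = 228/(s + 13 + 228) = 228/(s + 241).
The closed-loop pole is at s = −241.

s = -241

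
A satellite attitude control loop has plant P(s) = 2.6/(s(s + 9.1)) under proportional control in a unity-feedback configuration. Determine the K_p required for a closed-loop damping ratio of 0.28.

Closed-loop characteristic equation: s² + 9.1s + K_p·2.6 = 0.
So ω_n = √(2.6K_p) and 2ζω_n = 9.1, giving ζ = 9.1/(2√(2.6K_p)).
Setting ζ = 0.28: √(2.6K_p) = 9.1/(2·0.28) = 16.25, so K_p = 264.1/2.6 = 102.

K_p = 102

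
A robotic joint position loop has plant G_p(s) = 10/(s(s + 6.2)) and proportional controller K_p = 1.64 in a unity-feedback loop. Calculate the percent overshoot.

The closed-loop denominator s² + 6.2s + 16.4 gives ω_n = √16.4 = 4.05 and ζ = 6.2/(2ω_n) = 0.7655.
%OS = 100·exp(−πζ/√(1−ζ²)) = 100·exp(−π·0.7655/√0.414) = 2.38%.

2.38%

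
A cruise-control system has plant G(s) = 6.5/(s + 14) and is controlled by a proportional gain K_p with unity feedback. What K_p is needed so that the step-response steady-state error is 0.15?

K_p = 12.2

Steady-state error for a unit step on this type-0 loop is 1/(1 + K_p·G(0)).
G(0) = 0.4643. Require 1/(1 + K_p·0.4643) = 0.15, so 1 + 0.4643·K_p = 6.667.
K_p = (6.667 − 1)/0.4643 = 12.2.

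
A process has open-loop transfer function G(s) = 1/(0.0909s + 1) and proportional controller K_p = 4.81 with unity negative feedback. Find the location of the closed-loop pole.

s = -63.92

Closed loop: T(s) = K_p·G/(1+K_p·G) = 4.81/(0.0909s + 1 + 4.81), with pole at s = −(1 + 4.81)/0.0909 = −63.92.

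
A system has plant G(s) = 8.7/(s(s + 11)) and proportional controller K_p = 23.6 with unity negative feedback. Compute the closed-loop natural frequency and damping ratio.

ω_n = 14.3 rad/s, ζ = 0.384

The closed-loop denominator is s(s+11) + 23.6·8.7 = s² + 11s + 205.3.
So ω_n² = 205.3 ⇒ ω_n = 14.33 rad/s, and ζ = 11/(2ω_n) = 0.384.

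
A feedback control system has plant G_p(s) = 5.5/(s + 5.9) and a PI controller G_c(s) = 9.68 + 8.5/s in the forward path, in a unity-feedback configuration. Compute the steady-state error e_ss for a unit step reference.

The open loop G_c(s)G_p(s) has a pole at the origin (type 1), so the static position error constant is infinite and e_ss = 1/(1+∞) = 0.

0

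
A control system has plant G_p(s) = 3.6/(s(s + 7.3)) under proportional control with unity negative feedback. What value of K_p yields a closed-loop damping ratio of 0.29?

Closed-loop characteristic equation: s² + 7.3s + K_p·3.6 = 0.
So ω_n = √(3.6K_p) and 2ζω_n = 7.3, giving ζ = 7.3/(2√(3.6K_p)).
Setting ζ = 0.29: √(3.6K_p) = 7.3/(2·0.29) = 12.59, so K_p = 158.4/3.6 = 44.

K_p = 44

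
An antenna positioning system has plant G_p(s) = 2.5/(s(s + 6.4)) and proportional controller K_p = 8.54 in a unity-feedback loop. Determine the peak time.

The closed-loop denominator s² + 6.4s + 21.35 gives ω_n = √21.35 = 4.621 and ζ = 6.4/(2ω_n) = 0.6925.
Damped frequency ω_d = ω_n√(1−ζ²) = 3.333 rad/s, so peak time T_p = π/ω_d = 0.943 s.

T_p = 0.943 s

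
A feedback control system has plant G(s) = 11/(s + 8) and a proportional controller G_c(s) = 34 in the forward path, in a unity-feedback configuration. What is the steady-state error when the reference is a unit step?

The loop is type 0. Static position error constant K_pos = G_c(0)·G(0) = 34·1.375 = 46.75.
Steady-state error to a unit step: e_ss = 1/(1+K_pos) = 1/47.75 = 0.0209.

0.0209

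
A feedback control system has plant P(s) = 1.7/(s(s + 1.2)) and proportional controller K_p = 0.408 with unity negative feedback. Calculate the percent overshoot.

3.83%

Closed-loop characteristic equation: s² + 1.2s + 0.6936 = 0, so ω_n = 0.8328 rad/s and ζ = 1.2/(2·0.8328) = 0.7204.
%OS = 100·exp(−πζ/√(1−ζ²)) = 100·exp(−π·0.7204/√0.481) = 3.83%.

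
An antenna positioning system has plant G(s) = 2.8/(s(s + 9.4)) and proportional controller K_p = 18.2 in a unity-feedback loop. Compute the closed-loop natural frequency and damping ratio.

ω_n = 7.14 rad/s, ζ = 0.658

1 + K_p·G(s) = 0 gives s² + 9.4s + 50.96 = 0.
Matching s² + 2ζω_n s + ω_n²: ω_n = √50.96 = 7.139 rad/s and 2ζω_n = 9.4, so ζ = 9.4/(2·7.139) = 0.658.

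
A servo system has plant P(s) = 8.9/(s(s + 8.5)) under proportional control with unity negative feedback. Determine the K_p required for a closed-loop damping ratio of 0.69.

K_p = 4.26

Closed-loop characteristic equation: s² + 8.5s + K_p·8.9 = 0.
So ω_n = √(8.9K_p) and 2ζω_n = 8.5, giving ζ = 8.5/(2√(8.9K_p)).
Setting ζ = 0.69: √(8.9K_p) = 8.5/(2·0.69) = 6.159, so K_p = 37.94/8.9 = 4.26.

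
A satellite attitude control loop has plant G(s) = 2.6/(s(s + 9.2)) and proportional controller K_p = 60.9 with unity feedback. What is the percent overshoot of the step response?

29.1%

From 1 + K_pG(s) = 0: s² + 9.2s + 158.3 = 0 ⇒ ω_n = 12.58, ζ = 0.3656.
%OS = 100·exp(−πζ/√(1−ζ²)) = 100·exp(−π·0.3656/√0.8664) = 29.1%.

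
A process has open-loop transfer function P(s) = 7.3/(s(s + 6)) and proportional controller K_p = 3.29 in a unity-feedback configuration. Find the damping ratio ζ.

1 + K_p·P(s) = 0 gives s² + 6s + 24.02 = 0.
So ω_n² = 24.02 ⇒ ω_n = 4.901 rad/s, and ζ = 6/(2ω_n) = 0.612.

ζ = 0.612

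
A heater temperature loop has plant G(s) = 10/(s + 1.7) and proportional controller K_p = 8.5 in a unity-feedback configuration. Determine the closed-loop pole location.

s = -86.7

Closed-loop transfer function: T(s) = K_p·G(s)/(1 + K_p·G(s)) = 85/(s + 1.7 + 85) = 85/(s + 86.7).
The closed-loop pole is at s = −86.7.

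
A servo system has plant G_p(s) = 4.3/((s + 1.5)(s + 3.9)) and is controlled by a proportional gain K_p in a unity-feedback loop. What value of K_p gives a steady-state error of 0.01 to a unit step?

K_p = 135

The loop is type 0, so e_ss(step) = 1/(1 + K_pos) with K_pos = K_p·G_p(0).
G_p(0) = 0.735. Require 1/(1 + K_p·0.735) = 0.01, so 1 + 0.735·K_p = 100.
K_p = (100 − 1)/0.735 = 135.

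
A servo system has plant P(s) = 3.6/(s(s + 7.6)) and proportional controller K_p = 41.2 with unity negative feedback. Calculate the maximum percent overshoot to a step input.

35.6%

From 1 + K_pP(s) = 0: s² + 7.6s + 148.3 = 0 ⇒ ω_n = 12.18, ζ = 0.312.
%OS = 100·exp(−πζ/√(1−ζ²)) = 100·exp(−π·0.312/√0.9026) = 35.6%.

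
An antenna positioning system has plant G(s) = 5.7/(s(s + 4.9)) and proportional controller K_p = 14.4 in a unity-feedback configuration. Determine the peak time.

From 1 + K_pG(s) = 0: s² + 4.9s + 82.08 = 0 ⇒ ω_n = 9.06, ζ = 0.2704.
Damped frequency ω_d = ω_n√(1−ζ²) = 8.722 rad/s, so peak time T_p = π/ω_d = 0.36 s.

T_p = 0.36 s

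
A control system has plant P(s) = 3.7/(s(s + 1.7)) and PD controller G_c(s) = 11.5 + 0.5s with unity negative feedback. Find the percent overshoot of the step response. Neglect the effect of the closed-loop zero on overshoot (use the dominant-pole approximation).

Forward path: (11.5 + 0.5s)·3.7/(s(s+1.7)). The closed-loop characteristic equation is s² + (1.7 + 3.7·0.5)s + 3.7·11.5 = 0.
That is s² + 3.55s + 42.55 = 0, so ω_n = 6.523 rad/s and ζ = 3.55/(2·6.523) = 0.2721.
%OS = 100·exp(−πζ/√(1−ζ²)) = 41.1%.

41.1%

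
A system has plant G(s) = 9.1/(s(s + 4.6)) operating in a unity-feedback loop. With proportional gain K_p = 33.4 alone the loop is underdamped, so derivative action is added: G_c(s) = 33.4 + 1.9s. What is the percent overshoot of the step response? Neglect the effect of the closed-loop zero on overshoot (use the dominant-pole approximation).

7.94%

Forward path: (33.4 + 1.9s)·9.1/(s(s+4.6)). The closed-loop characteristic equation is s² + (4.6 + 9.1·1.9)s + 9.1·33.4 = 0.
That is s² + 21.89s + 303.9 = 0, so ω_n = 17.43 rad/s and ζ = 21.89/(2·17.43) = 0.6278.
%OS = 100·exp(−πζ/√(1−ζ²)) = 7.94%.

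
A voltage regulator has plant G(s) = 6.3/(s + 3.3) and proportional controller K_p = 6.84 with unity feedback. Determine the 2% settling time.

Closed-loop transfer function: T(s) = K_p·G(s)/(1 + K_p·G(s)) = 43.09/(s + 3.3 + 43.09) = 43.09/(s + 46.39).
Time constant τ = 1/46.39 = 0.02156 s, so the 2% settling time is about 4τ = 0.0862 s.

T_s ≈ 0.0862 s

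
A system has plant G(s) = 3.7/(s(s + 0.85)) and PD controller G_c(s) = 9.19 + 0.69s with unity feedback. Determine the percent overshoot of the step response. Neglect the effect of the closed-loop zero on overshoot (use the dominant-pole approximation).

Forward path: (9.19 + 0.69s)·3.7/(s(s+0.85)). The closed-loop characteristic equation is s² + (0.85 + 3.7·0.69)s + 3.7·9.19 = 0.
That is s² + 3.403s + 34 = 0, so ω_n = 5.831 rad/s and ζ = 3.403/(2·5.831) = 0.2918.
%OS = 100·exp(−πζ/√(1−ζ²)) = 38.4%.

38.4%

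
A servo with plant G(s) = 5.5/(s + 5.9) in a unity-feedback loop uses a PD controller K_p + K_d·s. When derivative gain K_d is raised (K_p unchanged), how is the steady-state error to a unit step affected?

unchanged

At s = 0 the derivative term contributes nothing: C(0) = K_p regardless of K_d, so K_pos = K_p·G(0) and e_ss are unchanged.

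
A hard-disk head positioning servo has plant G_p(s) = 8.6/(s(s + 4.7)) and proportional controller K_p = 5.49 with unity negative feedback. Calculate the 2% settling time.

The closed-loop denominator s² + 4.7s + 47.21 gives ω_n = √47.21 = 6.871 and ζ = 4.7/(2ω_n) = 0.342.
2% settling time T_s ≈ 4/(ζω_n) = 4/2.35 = 1.7 s.

T_s ≈ 1.7 s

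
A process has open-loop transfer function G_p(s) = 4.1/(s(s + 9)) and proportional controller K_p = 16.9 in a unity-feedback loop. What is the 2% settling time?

From 1 + K_pG_p(s) = 0: s² + 9s + 69.29 = 0 ⇒ ω_n = 8.324, ζ = 0.5406.
2% settling time T_s ≈ 4/(ζω_n) = 4/4.5 = 0.889 s.

T_s ≈ 0.889 s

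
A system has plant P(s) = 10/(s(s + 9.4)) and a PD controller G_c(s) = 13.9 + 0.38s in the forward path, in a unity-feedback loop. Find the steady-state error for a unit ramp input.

0.0676

The loop has one pole at the origin (type 1). Velocity error constant K_v = lim_{s→0} s·G_c(s)P(s) = 13.9·10/9.4 = 14.79.
Steady-state error to a unit ramp: e_ss = 1/K_v = 0.0676.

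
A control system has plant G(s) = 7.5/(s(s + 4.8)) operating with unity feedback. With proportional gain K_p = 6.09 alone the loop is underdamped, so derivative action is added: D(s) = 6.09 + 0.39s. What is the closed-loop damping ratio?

ζ = 0.572

Forward path: (6.09 + 0.39s)·7.5/(s(s+4.8)). The closed-loop characteristic equation is s² + (4.8 + 7.5·0.39)s + 7.5·6.09 = 0.
That is s² + 7.725s + 45.67 = 0, so ω_n = 6.758 rad/s and ζ = 7.725/(2·6.758) = 0.5715.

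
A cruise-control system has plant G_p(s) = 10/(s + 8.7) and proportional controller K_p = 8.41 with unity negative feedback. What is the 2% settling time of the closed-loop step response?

T_s ≈ 0.0431 s

Closed-loop transfer function: T(s) = K_p·G_p(s)/(1 + K_p·G_p(s)) = 84.1/(s + 8.7 + 84.1) = 84.1/(s + 92.8).
Time constant τ = 1/92.8 = 0.01078 s, so the 2% settling time is about 4τ = 0.0431 s.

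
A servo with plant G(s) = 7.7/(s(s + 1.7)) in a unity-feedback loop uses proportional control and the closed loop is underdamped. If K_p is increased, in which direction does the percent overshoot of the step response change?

Characteristic equation s² + 1.7s + K_p·7.7 = 0: raising K_p raises ω_n while 2ζω_n = 1.7 is fixed, so ζ falls and overshoot grows.

increase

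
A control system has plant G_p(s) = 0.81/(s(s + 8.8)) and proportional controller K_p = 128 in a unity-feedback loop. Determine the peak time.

T_p = 0.342 s

The closed-loop denominator s² + 8.8s + 103.7 gives ω_n = √103.7 = 10.18 and ζ = 8.8/(2ω_n) = 0.4321.
Damped frequency ω_d = ω_n√(1−ζ²) = 9.183 rad/s, so peak time T_p = π/ω_d = 0.342 s.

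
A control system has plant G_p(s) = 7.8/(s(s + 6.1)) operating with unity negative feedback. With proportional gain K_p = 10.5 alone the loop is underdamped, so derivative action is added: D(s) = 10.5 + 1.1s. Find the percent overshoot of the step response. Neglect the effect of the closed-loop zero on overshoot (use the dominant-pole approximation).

Forward path: (10.5 + 1.1s)·7.8/(s(s+6.1)). The closed-loop characteristic equation is s² + (6.1 + 7.8·1.1)s + 7.8·10.5 = 0.
That is s² + 14.68s + 81.9 = 0, so ω_n = 9.05 rad/s and ζ = 14.68/(2·9.05) = 0.8111.
%OS = 100·exp(−πζ/√(1−ζ²)) = 1.28%.

1.28%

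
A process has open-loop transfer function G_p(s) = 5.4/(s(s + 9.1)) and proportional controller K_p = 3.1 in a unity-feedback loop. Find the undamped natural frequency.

ω_n = 4.09 rad/s

The closed-loop denominator is s(s+9.1) + 3.1·5.4 = s² + 9.1s + 16.74.
So ω_n² = 16.74 ⇒ ω_n = 4.091 rad/s, and ζ = 9.1/(2ω_n) = 1.11.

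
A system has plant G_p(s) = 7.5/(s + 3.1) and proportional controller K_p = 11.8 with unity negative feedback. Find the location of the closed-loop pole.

Closed-loop transfer function: T(s) = K_p·G_p(s)/(1 + K_p·G_p(s)) = 88.5/(s + 3.1 + 88.5) = 88.5/(s + 91.6).
The closed-loop pole is at s = −91.6.

s = -91.6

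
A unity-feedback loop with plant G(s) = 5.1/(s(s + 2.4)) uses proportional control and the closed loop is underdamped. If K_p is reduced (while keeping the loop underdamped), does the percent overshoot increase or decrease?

decrease

ζ = 2.4/(2√(5.1K_p)) rises as K_p falls; higher damping means less overshoot.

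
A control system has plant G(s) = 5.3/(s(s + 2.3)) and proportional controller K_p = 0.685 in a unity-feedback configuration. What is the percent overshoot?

9.27%

The closed-loop denominator s² + 2.3s + 3.631 gives ω_n = √3.631 = 1.905 and ζ = 2.3/(2ω_n) = 0.6036.
%OS = 100·exp(−πζ/√(1−ζ²)) = 100·exp(−π·0.6036/√0.6357) = 9.27%.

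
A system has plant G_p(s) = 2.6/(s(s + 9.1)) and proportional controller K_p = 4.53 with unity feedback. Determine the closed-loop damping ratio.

The closed-loop denominator is s(s+9.1) + 4.53·2.6 = s² + 9.1s + 11.78.
Matching s² + 2ζω_n s + ω_n²: ω_n = √11.78 = 3.432 rad/s and 2ζω_n = 9.1, so ζ = 9.1/(2·3.432) = 1.33.

ζ = 1.33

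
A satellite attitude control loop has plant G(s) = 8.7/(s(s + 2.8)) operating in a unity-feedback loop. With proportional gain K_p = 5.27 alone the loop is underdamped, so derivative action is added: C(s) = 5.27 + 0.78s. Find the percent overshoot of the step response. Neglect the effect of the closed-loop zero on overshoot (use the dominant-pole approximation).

4.29%

Forward path: (5.27 + 0.78s)·8.7/(s(s+2.8)). The closed-loop characteristic equation is s² + (2.8 + 8.7·0.78)s + 8.7·5.27 = 0.
That is s² + 9.586s + 45.85 = 0, so ω_n = 6.771 rad/s and ζ = 9.586/(2·6.771) = 0.7079.
%OS = 100·exp(−πζ/√(1−ζ²)) = 4.29%.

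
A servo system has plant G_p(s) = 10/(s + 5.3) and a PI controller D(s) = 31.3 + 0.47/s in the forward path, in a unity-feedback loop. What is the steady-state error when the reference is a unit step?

The open loop D(s)G_p(s) has a pole at the origin (type 1), so the static position error constant is infinite and e_ss = 1/(1+∞) = 0.

0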